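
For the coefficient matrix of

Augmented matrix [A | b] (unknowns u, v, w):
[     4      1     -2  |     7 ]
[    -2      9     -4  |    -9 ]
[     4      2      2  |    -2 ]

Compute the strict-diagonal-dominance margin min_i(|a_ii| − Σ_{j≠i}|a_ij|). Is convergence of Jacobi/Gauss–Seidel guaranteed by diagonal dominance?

-4

row 1: |4| − (1+2) = 1
row 2: |9| − (2+4) = 3
row 3: |2| − (4+2) = -4
minimum over rows = -4 → not strictly diagonally dominant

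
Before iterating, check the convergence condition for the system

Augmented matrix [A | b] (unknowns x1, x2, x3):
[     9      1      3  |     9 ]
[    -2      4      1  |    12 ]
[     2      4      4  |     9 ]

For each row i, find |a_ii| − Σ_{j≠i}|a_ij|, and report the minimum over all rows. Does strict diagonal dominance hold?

row 1: |9| − (1+3) = 5
row 2: |4| − (2+1) = 1
row 3: |4| − (2+4) = -2
minimum over rows = -2 → not strictly diagonally dominant

-2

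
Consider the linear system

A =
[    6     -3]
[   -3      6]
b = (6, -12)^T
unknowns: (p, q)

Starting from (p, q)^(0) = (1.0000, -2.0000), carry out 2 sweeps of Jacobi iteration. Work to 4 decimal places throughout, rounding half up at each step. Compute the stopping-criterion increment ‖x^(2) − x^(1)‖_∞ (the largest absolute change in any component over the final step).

Iteration 1:
  p = (6 - (-3)·-2.0000) / (6) = 0.0000
  q = (-12 - (-3)·1.0000) / (6) = -1.5000
Iteration 2:
  p = (6 - (-3)·-1.5000) / (6) = 0.2500
  q = (-12 - (-3)·0.0000) / (6) = -2.0000
Change: (0.2500, -0.5000) → max |·| = 0.5000

0.5000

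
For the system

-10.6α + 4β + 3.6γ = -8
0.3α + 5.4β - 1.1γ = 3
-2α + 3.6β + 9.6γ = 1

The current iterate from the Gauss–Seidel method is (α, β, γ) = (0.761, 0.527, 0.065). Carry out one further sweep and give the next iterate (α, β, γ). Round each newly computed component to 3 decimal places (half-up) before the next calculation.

One sweep:
  α = (-8 - (4)·0.527 - (3.6)·0.065) / (-10.6) = 0.976
  β = (3 - (0.3)·0.976 - (-1.1)·0.065) / (5.4) = 0.515
  γ = (1 - (-2)·0.976 - (3.6)·0.515) / (9.6) = 0.114

(0.976, 0.515, 0.114)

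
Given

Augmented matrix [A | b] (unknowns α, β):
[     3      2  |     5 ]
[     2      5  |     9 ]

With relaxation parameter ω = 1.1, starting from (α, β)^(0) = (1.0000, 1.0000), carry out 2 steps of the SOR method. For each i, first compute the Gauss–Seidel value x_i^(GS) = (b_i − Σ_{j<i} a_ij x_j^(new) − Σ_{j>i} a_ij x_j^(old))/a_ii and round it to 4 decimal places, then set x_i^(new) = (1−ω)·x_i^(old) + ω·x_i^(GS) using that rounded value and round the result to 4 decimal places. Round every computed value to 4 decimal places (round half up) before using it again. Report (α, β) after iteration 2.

Iteration 1:
  α: GS value = (5 - (2)·1.0000) / (3) = 1.0000;  α ← (1−ω)·1.0000 + ω·1.0000 = 1.0000
  β: GS value = (9 - (2)·1.0000) / (5) = 1.4000;  β ← (1−ω)·1.0000 + ω·1.4000 = 1.4400
Iteration 2:
  α: GS value = (5 - (2)·1.4400) / (3) = 0.7067;  α ← (1−ω)·1.0000 + ω·0.7067 = 0.6774
  β: GS value = (9 - (2)·0.6774) / (5) = 1.5290;  β ← (1−ω)·1.4400 + ω·1.5290 = 1.5379

(0.6774, 1.5379)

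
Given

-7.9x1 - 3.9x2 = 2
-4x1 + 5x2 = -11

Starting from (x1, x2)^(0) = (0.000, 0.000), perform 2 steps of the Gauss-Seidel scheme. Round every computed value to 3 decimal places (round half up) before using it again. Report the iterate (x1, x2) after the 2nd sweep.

(0.933, -1.454)

Iteration 1:
  x1 = (2 - (-3.9)·0.000) / (-7.9) = -0.253
  x2 = (-11 - (-4)·-0.253) / (5) = -2.402
Iteration 2:
  x1 = (2 - (-3.9)·-2.402) / (-7.9) = 0.933
  x2 = (-11 - (-4)·0.933) / (5) = -1.454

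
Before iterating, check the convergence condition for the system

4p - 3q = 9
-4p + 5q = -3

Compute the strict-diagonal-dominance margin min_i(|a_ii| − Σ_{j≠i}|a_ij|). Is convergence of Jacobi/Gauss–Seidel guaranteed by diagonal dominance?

1

row 1: |4| − (3) = 1
row 2: |5| − (4) = 1
minimum over rows = 1 → strictly diagonally dominant (convergence guaranteed)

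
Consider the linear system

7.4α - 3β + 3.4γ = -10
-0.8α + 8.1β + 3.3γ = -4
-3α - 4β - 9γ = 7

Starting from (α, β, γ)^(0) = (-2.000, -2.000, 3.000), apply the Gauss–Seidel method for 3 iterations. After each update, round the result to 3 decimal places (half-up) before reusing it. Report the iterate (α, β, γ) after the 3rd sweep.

(-2.220, -1.013, 0.412)

Iteration 1:
  α = (-10 - (-3)·-2.000 - (3.4)·3.000) / (7.4) = -3.541
  β = (-4 - (-0.8)·-3.541 - (3.3)·3.000) / (8.1) = -2.066
  γ = (7 - (-3)·-3.541 - (-4)·-2.066) / (-9) = 1.321
Iteration 2:
  α = (-10 - (-3)·-2.066 - (3.4)·1.321) / (7.4) = -2.796
  β = (-4 - (-0.8)·-2.796 - (3.3)·1.321) / (8.1) = -1.308
  γ = (7 - (-3)·-2.796 - (-4)·-1.308) / (-9) = 0.736
Iteration 3:
  α = (-10 - (-3)·-1.308 - (3.4)·0.736) / (7.4) = -2.220
  β = (-4 - (-0.8)·-2.220 - (3.3)·0.736) / (8.1) = -1.013
  γ = (7 - (-3)·-2.220 - (-4)·-1.013) / (-9) = 0.412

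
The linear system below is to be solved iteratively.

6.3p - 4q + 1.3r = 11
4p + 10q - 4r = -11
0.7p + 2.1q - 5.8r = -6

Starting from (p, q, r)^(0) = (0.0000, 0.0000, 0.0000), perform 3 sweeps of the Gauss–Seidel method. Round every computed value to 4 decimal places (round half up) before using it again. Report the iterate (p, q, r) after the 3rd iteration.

Iteration 1:
  p = (11 - (-4)·0.0000 - (1.3)·0.0000) / (6.3) = 1.7460
  q = (-11 - (4)·1.7460 - (-4)·0.0000) / (10) = -1.7984
  r = (-6 - (0.7)·1.7460 - (2.1)·-1.7984) / (-5.8) = 0.5941
Iteration 2:
  p = (11 - (-4)·-1.7984 - (1.3)·0.5941) / (6.3) = 0.4816
  q = (-11 - (4)·0.4816 - (-4)·0.5941) / (10) = -1.0550
  r = (-6 - (0.7)·0.4816 - (2.1)·-1.0550) / (-5.8) = 0.7106
Iteration 3:
  p = (11 - (-4)·-1.0550 - (1.3)·0.7106) / (6.3) = 0.9296
  q = (-11 - (4)·0.9296 - (-4)·0.7106) / (10) = -1.1876
  r = (-6 - (0.7)·0.9296 - (2.1)·-1.1876) / (-5.8) = 0.7167

(0.9296, -1.1876, 0.7167)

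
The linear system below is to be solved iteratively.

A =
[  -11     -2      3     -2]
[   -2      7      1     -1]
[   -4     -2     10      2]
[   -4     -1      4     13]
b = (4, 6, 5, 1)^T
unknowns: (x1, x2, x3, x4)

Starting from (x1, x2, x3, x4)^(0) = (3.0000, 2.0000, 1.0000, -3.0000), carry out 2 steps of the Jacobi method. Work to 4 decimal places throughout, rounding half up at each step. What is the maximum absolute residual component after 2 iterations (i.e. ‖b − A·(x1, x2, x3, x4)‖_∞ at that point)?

7.5739

Iteration 1:
  x1 = (4 - (-2)·2.0000 - (3)·1.0000 - (-2)·-3.0000) / (-11) = 0.0909
  x2 = (6 - (-2)·3.0000 - (1)·1.0000 - (-1)·-3.0000) / (7) = 1.1429
  x3 = (5 - (-4)·3.0000 - (-2)·2.0000 - (2)·-3.0000) / (10) = 2.7000
  x4 = (1 - (-4)·3.0000 - (-1)·2.0000 - (4)·1.0000) / (13) = 0.8462
Iteration 2:
  x1 = (4 - (-2)·1.1429 - (3)·2.7000 - (-2)·0.8462) / (-11) = 0.0111
  x2 = (6 - (-2)·0.0909 - (1)·2.7000 - (-1)·0.8462) / (7) = 0.6183
  x3 = (5 - (-4)·0.0909 - (-2)·1.1429 - (2)·0.8462) / (10) = 0.5957
  x4 = (1 - (-4)·0.0909 - (-1)·1.1429 - (4)·2.7000) / (13) = -0.6380
Residual b − A·x = (2.2956, 0.4604, 1.6000, 7.5739); ∞-norm = 7.5739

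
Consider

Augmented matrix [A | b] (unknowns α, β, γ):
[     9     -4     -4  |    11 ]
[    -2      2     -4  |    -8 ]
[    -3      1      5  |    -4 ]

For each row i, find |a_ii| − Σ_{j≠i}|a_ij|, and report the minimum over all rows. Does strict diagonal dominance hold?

-4

row 1: |9| − (4+4) = 1
row 2: |2| − (2+4) = -4
row 3: |5| − (3+1) = 1
minimum over rows = -4 → not strictly diagonally dominant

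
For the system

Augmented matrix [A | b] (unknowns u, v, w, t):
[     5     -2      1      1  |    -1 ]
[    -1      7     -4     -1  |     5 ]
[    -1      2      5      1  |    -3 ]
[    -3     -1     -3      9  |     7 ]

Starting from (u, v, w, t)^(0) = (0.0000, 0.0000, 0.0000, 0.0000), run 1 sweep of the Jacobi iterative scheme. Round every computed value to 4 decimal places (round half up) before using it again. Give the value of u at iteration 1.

-0.2000

Iteration 1:
  u = (-1 - (-2)·0.0000 - (1)·0.0000 - (1)·0.0000) / (5) = -0.2000
  v = (5 - (-1)·0.0000 - (-4)·0.0000 - (-1)·0.0000) / (7) = 0.7143
  w = (-3 - (-1)·0.0000 - (2)·0.0000 - (1)·0.0000) / (5) = -0.6000
  t = (7 - (-3)·0.0000 - (-1)·0.0000 - (-3)·0.0000) / (9) = 0.7778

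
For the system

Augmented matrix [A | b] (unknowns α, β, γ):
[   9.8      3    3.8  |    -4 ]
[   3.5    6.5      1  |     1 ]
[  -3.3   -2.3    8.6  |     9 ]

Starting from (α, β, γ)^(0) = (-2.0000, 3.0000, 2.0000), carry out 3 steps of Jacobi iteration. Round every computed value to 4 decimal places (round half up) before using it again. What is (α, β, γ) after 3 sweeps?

Iteration 1:
  α = (-4 - (3)·3.0000 - (3.8)·2.0000) / (9.8) = -2.1020
  β = (1 - (3.5)·-2.0000 - (1)·2.0000) / (6.5) = 0.9231
  γ = (9 - (-3.3)·-2.0000 - (-2.3)·3.0000) / (8.6) = 1.0814
Iteration 2:
  α = (-4 - (3)·0.9231 - (3.8)·1.0814) / (9.8) = -1.1101
  β = (1 - (3.5)·-2.1020 - (1)·1.0814) / (6.5) = 1.1193
  γ = (9 - (-3.3)·-2.1020 - (-2.3)·0.9231) / (8.6) = 0.4868
Iteration 3:
  α = (-4 - (3)·1.1193 - (3.8)·0.4868) / (9.8) = -0.9396
  β = (1 - (3.5)·-1.1101 - (1)·0.4868) / (6.5) = 0.6767
  γ = (9 - (-3.3)·-1.1101 - (-2.3)·1.1193) / (8.6) = 0.9199

(-0.9396, 0.6767, 0.9199)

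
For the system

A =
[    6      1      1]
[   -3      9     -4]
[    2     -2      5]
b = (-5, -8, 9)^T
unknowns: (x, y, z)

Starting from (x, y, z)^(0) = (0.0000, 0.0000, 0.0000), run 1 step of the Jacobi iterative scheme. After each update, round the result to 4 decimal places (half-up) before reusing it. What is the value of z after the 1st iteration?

Iteration 1:
  x = (-5 - (1)·0.0000 - (1)·0.0000) / (6) = -0.8333
  y = (-8 - (-3)·0.0000 - (-4)·0.0000) / (9) = -0.8889
  z = (9 - (2)·0.0000 - (-2)·0.0000) / (5) = 1.8000

1.8000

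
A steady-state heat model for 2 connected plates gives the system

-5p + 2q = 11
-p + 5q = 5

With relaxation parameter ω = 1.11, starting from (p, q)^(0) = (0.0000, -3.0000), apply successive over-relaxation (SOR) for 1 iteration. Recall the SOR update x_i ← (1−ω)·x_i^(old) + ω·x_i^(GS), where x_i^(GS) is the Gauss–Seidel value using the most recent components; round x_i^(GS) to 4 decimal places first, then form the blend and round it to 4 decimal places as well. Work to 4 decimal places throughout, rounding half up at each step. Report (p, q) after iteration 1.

Iteration 1:
  p: GS value = (11 - (2)·-3.0000) / (-5) = -3.4000;  p ← (1−ω)·0.0000 + ω·-3.4000 = -3.7740
  q: GS value = (5 - (-1)·-3.7740) / (5) = 0.2452;  q ← (1−ω)·-3.0000 + ω·0.2452 = 0.6022

(-3.7740, 0.6022)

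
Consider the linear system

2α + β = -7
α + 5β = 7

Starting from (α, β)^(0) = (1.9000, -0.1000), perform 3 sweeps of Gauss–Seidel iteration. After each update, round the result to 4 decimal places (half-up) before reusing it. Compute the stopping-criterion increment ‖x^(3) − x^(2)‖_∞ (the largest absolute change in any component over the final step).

Iteration 1:
  α = (-7 - (1)·-0.1000) / (2) = -3.4500
  β = (7 - (1)·-3.4500) / (5) = 2.0900
Iteration 2:
  α = (-7 - (1)·2.0900) / (2) = -4.5450
  β = (7 - (1)·-4.5450) / (5) = 2.3090
Iteration 3:
  α = (-7 - (1)·2.3090) / (2) = -4.6545
  β = (7 - (1)·-4.6545) / (5) = 2.3309
Change: (-0.1095, 0.0219) → max |·| = 0.1095

0.1095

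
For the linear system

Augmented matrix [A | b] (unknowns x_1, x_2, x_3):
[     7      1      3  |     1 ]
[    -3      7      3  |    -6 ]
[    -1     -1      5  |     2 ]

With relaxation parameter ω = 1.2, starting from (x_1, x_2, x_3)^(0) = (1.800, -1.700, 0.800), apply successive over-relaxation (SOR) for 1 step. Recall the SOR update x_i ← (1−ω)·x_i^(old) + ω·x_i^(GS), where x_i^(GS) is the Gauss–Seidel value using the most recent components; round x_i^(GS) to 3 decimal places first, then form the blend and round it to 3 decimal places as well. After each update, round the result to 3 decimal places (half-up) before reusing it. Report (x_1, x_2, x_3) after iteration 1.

Iteration 1:
  x_1: GS value = (1 - (1)·-1.700 - (3)·0.800) / (7) = 0.043;  x_1 ← (1−ω)·1.800 + ω·0.043 = -0.308
  x_2: GS value = (-6 - (-3)·-0.308 - (3)·0.800) / (7) = -1.332;  x_2 ← (1−ω)·-1.700 + ω·-1.332 = -1.258
  x_3: GS value = (2 - (-1)·-0.308 - (-1)·-1.258) / (5) = 0.087;  x_3 ← (1−ω)·0.800 + ω·0.087 = -0.056

(-0.308, -1.258, -0.056)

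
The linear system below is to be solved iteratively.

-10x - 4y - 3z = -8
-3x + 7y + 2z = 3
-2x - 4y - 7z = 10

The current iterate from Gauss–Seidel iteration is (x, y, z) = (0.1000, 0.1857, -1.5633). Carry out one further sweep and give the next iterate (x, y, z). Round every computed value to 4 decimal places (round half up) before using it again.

(1.1947, 1.3872, -2.5626)

One sweep:
  x = (-8 - (-4)·0.1857 - (-3)·-1.5633) / (-10) = 1.1947
  y = (3 - (-3)·1.1947 - (2)·-1.5633) / (7) = 1.3872
  z = (10 - (-2)·1.1947 - (-4)·1.3872) / (-7) = -2.5626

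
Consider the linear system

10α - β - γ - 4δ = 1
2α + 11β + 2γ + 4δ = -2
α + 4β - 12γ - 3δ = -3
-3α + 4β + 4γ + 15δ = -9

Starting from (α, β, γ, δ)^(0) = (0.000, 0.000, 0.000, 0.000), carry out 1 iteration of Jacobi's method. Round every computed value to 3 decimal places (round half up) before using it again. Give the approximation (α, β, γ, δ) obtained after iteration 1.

(0.100, -0.182, 0.250, -0.600)

Iteration 1:
  α = (1 - (-1)·0.000 - (-1)·0.000 - (-4)·0.000) / (10) = 0.100
  β = (-2 - (2)·0.000 - (2)·0.000 - (4)·0.000) / (11) = -0.182
  γ = (-3 - (1)·0.000 - (4)·0.000 - (-3)·0.000) / (-12) = 0.250
  δ = (-9 - (-3)·0.000 - (4)·0.000 - (4)·0.000) / (15) = -0.600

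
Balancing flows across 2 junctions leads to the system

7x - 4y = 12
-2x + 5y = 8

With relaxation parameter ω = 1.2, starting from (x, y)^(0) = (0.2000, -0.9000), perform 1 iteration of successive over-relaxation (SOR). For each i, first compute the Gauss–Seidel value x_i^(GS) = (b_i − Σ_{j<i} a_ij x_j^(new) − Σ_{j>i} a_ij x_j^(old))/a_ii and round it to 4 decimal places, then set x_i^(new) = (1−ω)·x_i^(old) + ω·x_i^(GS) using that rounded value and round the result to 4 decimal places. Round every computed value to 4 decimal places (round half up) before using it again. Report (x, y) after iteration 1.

(1.4000, 2.7720)

Iteration 1:
  x: GS value = (12 - (-4)·-0.9000) / (7) = 1.2000;  x ← (1−ω)·0.2000 + ω·1.2000 = 1.4000
  y: GS value = (8 - (-2)·1.4000) / (5) = 2.1600;  y ← (1−ω)·-0.9000 + ω·2.1600 = 2.7720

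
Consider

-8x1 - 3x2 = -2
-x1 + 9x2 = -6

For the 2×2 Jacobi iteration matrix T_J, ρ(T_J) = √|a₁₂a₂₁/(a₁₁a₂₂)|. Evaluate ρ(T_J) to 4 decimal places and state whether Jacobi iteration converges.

0.2041

a₁₂a₂₁/(a₁₁a₂₂) = (-3)·(-1) / ((-8)·(9)) = -0.041667
ρ = √|-0.041667| = √0.041667 = 0.2041
ρ < 1, so Jacobi converges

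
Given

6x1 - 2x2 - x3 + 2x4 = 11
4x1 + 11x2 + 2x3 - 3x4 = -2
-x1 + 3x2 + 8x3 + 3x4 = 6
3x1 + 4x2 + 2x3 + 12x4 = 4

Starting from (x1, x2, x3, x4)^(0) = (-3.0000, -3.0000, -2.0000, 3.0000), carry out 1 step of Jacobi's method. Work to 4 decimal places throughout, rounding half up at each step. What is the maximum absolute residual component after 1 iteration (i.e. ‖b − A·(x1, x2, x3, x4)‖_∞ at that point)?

32.6140

Iteration 1:
  x1 = (11 - (-2)·-3.0000 - (-1)·-2.0000 - (2)·3.0000) / (6) = -0.5000
  x2 = (-2 - (4)·-3.0000 - (2)·-2.0000 - (-3)·3.0000) / (11) = 2.0909
  x3 = (6 - (-1)·-3.0000 - (3)·-3.0000 - (3)·3.0000) / (8) = 0.3750
  x4 = (4 - (3)·-3.0000 - (4)·-3.0000 - (2)·-2.0000) / (12) = 2.4167
Residual b − A·x = (13.7234, -16.4998, -11.0228, -32.6140); ∞-norm = 32.6140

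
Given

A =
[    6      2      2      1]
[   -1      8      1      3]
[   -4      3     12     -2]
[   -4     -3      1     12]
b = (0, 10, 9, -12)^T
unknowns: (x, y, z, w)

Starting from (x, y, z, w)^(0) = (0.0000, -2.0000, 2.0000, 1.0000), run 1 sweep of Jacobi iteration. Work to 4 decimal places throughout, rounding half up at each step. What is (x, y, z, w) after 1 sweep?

Iteration 1:
  x = (0 - (2)·-2.0000 - (2)·2.0000 - (1)·1.0000) / (6) = -0.1667
  y = (10 - (-1)·0.0000 - (1)·2.0000 - (3)·1.0000) / (8) = 0.6250
  z = (9 - (-4)·0.0000 - (3)·-2.0000 - (-2)·1.0000) / (12) = 1.4167
  w = (-12 - (-4)·0.0000 - (-3)·-2.0000 - (1)·2.0000) / (12) = -1.6667

(-0.1667, 0.6250, 1.4167, -1.6667)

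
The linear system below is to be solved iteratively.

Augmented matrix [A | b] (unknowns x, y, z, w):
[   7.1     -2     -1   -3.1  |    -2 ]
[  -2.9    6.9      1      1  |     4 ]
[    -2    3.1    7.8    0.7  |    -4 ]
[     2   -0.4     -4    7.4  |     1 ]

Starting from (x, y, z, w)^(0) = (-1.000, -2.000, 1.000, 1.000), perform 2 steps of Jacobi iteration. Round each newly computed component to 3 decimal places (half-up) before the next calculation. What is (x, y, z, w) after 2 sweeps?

Iteration 1:
  x = (-2 - (-2)·-2.000 - (-1)·1.000 - (-3.1)·1.000) / (7.1) = -0.268
  y = (4 - (-2.9)·-1.000 - (1)·1.000 - (1)·1.000) / (6.9) = -0.130
  z = (-4 - (-2)·-1.000 - (3.1)·-2.000 - (0.7)·1.000) / (7.8) = -0.064
  w = (1 - (2)·-1.000 - (-0.4)·-2.000 - (-4)·1.000) / (7.4) = 0.838
Iteration 2:
  x = (-2 - (-2)·-0.130 - (-1)·-0.064 - (-3.1)·0.838) / (7.1) = 0.039
  y = (4 - (-2.9)·-0.268 - (1)·-0.064 - (1)·0.838) / (6.9) = 0.355
  z = (-4 - (-2)·-0.268 - (3.1)·-0.130 - (0.7)·0.838) / (7.8) = -0.605
  w = (1 - (2)·-0.268 - (-0.4)·-0.130 - (-4)·-0.064) / (7.4) = 0.166

(0.039, 0.355, -0.605, 0.166)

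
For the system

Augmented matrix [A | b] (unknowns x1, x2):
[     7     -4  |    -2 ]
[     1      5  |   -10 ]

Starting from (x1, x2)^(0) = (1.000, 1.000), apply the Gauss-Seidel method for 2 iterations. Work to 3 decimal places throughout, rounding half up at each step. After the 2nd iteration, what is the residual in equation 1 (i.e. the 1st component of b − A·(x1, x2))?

Iteration 1:
  x1 = (-2 - (-4)·1.000) / (7) = 0.286
  x2 = (-10 - (1)·0.286) / (5) = -2.057
Iteration 2:
  x1 = (-2 - (-4)·-2.057) / (7) = -1.461
  x2 = (-10 - (1)·-1.461) / (5) = -1.708
Residual b − A·x = (1.395, 0.001)

1.395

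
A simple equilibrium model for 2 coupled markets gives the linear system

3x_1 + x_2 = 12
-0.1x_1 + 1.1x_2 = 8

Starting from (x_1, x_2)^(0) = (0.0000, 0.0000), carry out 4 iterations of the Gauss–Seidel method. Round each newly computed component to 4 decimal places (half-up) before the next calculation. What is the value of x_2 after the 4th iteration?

7.4118

Iteration 1:
  x_1 = (12 - (1)·0.0000) / (3) = 4.0000
  x_2 = (8 - (-0.1)·4.0000) / (1.1) = 7.6364
Iteration 2:
  x_1 = (12 - (1)·7.6364) / (3) = 1.4545
  x_2 = (8 - (-0.1)·1.4545) / (1.1) = 7.4050
Iteration 3:
  x_1 = (12 - (1)·7.4050) / (3) = 1.5317
  x_2 = (8 - (-0.1)·1.5317) / (1.1) = 7.4120
Iteration 4:
  x_1 = (12 - (1)·7.4120) / (3) = 1.5293
  x_2 = (8 - (-0.1)·1.5293) / (1.1) = 7.4118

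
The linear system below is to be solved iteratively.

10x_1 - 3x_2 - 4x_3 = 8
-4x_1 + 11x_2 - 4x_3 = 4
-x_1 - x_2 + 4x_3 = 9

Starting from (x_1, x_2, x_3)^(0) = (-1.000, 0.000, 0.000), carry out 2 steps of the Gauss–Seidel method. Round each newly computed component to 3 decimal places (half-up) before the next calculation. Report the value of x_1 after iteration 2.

2.042

Iteration 1:
  x_1 = (8 - (-3)·0.000 - (-4)·0.000) / (10) = 0.800
  x_2 = (4 - (-4)·0.800 - (-4)·0.000) / (11) = 0.655
  x_3 = (9 - (-1)·0.800 - (-1)·0.655) / (4) = 2.614
Iteration 2:
  x_1 = (8 - (-3)·0.655 - (-4)·2.614) / (10) = 2.042
  x_2 = (4 - (-4)·2.042 - (-4)·2.614) / (11) = 2.057
  x_3 = (9 - (-1)·2.042 - (-1)·2.057) / (4) = 3.275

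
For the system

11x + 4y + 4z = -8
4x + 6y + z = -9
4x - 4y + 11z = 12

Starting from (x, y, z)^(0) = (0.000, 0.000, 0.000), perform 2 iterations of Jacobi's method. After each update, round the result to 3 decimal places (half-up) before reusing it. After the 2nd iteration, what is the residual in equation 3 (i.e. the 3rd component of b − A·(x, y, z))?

0.618

Iteration 1:
  x = (-8 - (4)·0.000 - (4)·0.000) / (11) = -0.727
  y = (-9 - (4)·0.000 - (1)·0.000) / (6) = -1.500
  z = (12 - (4)·0.000 - (-4)·0.000) / (11) = 1.091
Iteration 2:
  x = (-8 - (4)·-1.500 - (4)·1.091) / (11) = -0.579
  y = (-9 - (4)·-0.727 - (1)·1.091) / (6) = -1.197
  z = (12 - (4)·-0.727 - (-4)·-1.500) / (11) = 0.810
Residual b − A·x = (-0.083, -0.312, 0.618)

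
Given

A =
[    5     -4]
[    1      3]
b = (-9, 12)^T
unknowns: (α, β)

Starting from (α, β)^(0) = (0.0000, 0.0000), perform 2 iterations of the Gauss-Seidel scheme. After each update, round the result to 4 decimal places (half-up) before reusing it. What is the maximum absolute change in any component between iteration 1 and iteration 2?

3.6800

Iteration 1:
  α = (-9 - (-4)·0.0000) / (5) = -1.8000
  β = (12 - (1)·-1.8000) / (3) = 4.6000
Iteration 2:
  α = (-9 - (-4)·4.6000) / (5) = 1.8800
  β = (12 - (1)·1.8800) / (3) = 3.3733
Change: (3.6800, -1.2267) → max |·| = 3.6800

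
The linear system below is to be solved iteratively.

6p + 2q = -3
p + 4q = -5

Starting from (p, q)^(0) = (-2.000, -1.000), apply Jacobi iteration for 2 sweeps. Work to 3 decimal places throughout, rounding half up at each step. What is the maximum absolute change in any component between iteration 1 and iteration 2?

Iteration 1:
  p = (-3 - (2)·-1.000) / (6) = -0.167
  q = (-5 - (1)·-2.000) / (4) = -0.750
Iteration 2:
  p = (-3 - (2)·-0.750) / (6) = -0.250
  q = (-5 - (1)·-0.167) / (4) = -1.208
Change: (-0.083, -0.458) → max |·| = 0.458

0.458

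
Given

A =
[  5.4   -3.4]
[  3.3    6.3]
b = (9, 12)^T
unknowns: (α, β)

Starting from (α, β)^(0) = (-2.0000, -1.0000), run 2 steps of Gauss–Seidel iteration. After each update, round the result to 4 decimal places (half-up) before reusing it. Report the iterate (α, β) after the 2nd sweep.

(2.5240, 0.5827)

Iteration 1:
  α = (9 - (-3.4)·-1.0000) / (5.4) = 1.0370
  β = (12 - (3.3)·1.0370) / (6.3) = 1.3616
Iteration 2:
  α = (9 - (-3.4)·1.3616) / (5.4) = 2.5240
  β = (12 - (3.3)·2.5240) / (6.3) = 0.5827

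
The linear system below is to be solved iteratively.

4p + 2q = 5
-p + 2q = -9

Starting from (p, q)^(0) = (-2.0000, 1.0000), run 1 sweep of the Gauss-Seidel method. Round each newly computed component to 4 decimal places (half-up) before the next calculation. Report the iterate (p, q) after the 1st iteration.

Iteration 1:
  p = (5 - (2)·1.0000) / (4) = 0.7500
  q = (-9 - (-1)·0.7500) / (2) = -4.1250

(0.7500, -4.1250)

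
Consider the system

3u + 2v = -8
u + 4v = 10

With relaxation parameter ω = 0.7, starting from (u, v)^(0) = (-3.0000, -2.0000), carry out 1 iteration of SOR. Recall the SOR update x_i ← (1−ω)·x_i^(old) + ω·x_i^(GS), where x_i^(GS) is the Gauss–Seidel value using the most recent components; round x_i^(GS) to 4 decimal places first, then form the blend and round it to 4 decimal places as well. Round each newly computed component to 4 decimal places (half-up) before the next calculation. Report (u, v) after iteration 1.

(-1.8333, 1.4708)

Iteration 1:
  u: GS value = (-8 - (2)·-2.0000) / (3) = -1.3333;  u ← (1−ω)·-3.0000 + ω·-1.3333 = -1.8333
  v: GS value = (10 - (1)·-1.8333) / (4) = 2.9583;  v ← (1−ω)·-2.0000 + ω·2.9583 = 1.4708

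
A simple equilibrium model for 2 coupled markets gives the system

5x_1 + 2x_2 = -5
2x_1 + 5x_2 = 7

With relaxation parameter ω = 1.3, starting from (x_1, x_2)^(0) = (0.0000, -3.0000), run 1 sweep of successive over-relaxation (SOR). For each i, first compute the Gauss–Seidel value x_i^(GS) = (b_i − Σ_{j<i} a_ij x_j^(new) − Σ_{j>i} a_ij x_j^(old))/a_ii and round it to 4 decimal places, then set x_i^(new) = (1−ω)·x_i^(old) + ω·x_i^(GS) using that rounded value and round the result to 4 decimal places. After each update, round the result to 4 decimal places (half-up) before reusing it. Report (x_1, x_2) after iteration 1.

Iteration 1:
  x_1: GS value = (-5 - (2)·-3.0000) / (5) = 0.2000;  x_1 ← (1−ω)·0.0000 + ω·0.2000 = 0.2600
  x_2: GS value = (7 - (2)·0.2600) / (5) = 1.2960;  x_2 ← (1−ω)·-3.0000 + ω·1.2960 = 2.5848

(0.2600, 2.5848)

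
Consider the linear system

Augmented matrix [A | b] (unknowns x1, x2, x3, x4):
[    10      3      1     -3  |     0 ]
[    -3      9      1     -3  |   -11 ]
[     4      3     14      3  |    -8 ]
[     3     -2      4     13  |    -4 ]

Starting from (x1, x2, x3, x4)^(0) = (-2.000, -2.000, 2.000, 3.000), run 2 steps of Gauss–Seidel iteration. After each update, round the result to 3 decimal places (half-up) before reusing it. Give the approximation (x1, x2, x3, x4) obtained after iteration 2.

(0.125, -1.045, -0.357, -0.387)

Iteration 1:
  x1 = (0 - (3)·-2.000 - (1)·2.000 - (-3)·3.000) / (10) = 1.300
  x2 = (-11 - (-3)·1.300 - (1)·2.000 - (-3)·3.000) / (9) = -0.011
  x3 = (-8 - (4)·1.300 - (3)·-0.011 - (3)·3.000) / (14) = -1.583
  x4 = (-4 - (3)·1.300 - (-2)·-0.011 - (4)·-1.583) / (13) = -0.122
Iteration 2:
  x1 = (0 - (3)·-0.011 - (1)·-1.583 - (-3)·-0.122) / (10) = 0.125
  x2 = (-11 - (-3)·0.125 - (1)·-1.583 - (-3)·-0.122) / (9) = -1.045
  x3 = (-8 - (4)·0.125 - (3)·-1.045 - (3)·-0.122) / (14) = -0.357
  x4 = (-4 - (3)·0.125 - (-2)·-1.045 - (4)·-0.357) / (13) = -0.387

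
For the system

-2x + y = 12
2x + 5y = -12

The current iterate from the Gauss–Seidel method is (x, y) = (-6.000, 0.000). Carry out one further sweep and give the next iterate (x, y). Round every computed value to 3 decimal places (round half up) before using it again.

One sweep:
  x = (12 - (1)·0.000) / (-2) = -6.000
  y = (-12 - (2)·-6.000) / (5) = 0.000

(-6.000, 0.000)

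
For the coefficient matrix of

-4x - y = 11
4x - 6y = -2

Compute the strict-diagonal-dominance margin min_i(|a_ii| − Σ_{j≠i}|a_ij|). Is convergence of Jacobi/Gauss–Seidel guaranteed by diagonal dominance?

2

row 1: |-4| − (1) = 3
row 2: |-6| − (4) = 2
minimum over rows = 2 → strictly diagonally dominant (convergence guaranteed)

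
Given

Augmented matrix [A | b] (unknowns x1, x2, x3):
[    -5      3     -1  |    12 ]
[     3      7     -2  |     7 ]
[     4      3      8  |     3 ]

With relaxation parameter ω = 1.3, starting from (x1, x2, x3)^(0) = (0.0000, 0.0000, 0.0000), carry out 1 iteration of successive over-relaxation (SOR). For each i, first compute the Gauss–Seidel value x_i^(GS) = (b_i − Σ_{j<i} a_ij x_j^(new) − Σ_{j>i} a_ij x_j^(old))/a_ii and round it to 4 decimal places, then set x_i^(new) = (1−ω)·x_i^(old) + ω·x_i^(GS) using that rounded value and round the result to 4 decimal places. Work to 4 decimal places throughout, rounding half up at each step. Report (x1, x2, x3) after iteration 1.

Iteration 1:
  x1: GS value = (12 - (3)·0.0000 - (-1)·0.0000) / (-5) = -2.4000;  x1 ← (1−ω)·0.0000 + ω·-2.4000 = -3.1200
  x2: GS value = (7 - (3)·-3.1200 - (-2)·0.0000) / (7) = 2.3371;  x2 ← (1−ω)·0.0000 + ω·2.3371 = 3.0382
  x3: GS value = (3 - (4)·-3.1200 - (3)·3.0382) / (8) = 0.7957;  x3 ← (1−ω)·0.0000 + ω·0.7957 = 1.0344

(-3.1200, 3.0382, 1.0344)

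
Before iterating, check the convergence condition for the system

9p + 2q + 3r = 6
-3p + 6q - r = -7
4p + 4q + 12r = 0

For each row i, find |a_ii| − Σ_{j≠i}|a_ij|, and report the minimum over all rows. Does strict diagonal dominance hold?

2

row 1: |9| − (2+3) = 4
row 2: |6| − (3+1) = 2
row 3: |12| − (4+4) = 4
minimum over rows = 2 → strictly diagonally dominant (convergence guaranteed)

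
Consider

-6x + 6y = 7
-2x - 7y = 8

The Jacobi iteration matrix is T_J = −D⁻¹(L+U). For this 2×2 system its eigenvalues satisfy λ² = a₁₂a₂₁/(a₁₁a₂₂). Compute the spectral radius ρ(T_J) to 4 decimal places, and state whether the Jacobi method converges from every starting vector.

0.5345

a₁₂a₂₁/(a₁₁a₂₂) = (6)·(-2) / ((-6)·(-7)) = -0.285714
ρ = √|-0.285714| = √0.285714 = 0.5345
ρ < 1, so Jacobi converges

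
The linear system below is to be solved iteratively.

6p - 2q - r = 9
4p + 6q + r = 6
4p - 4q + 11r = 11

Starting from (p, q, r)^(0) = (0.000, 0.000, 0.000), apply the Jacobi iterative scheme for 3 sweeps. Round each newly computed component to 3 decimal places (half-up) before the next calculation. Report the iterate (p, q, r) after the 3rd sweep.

(1.581, -0.470, 0.212)

Iteration 1:
  p = (9 - (-2)·0.000 - (-1)·0.000) / (6) = 1.500
  q = (6 - (4)·0.000 - (1)·0.000) / (6) = 1.000
  r = (11 - (4)·0.000 - (-4)·0.000) / (11) = 1.000
Iteration 2:
  p = (9 - (-2)·1.000 - (-1)·1.000) / (6) = 2.000
  q = (6 - (4)·1.500 - (1)·1.000) / (6) = -0.167
  r = (11 - (4)·1.500 - (-4)·1.000) / (11) = 0.818
Iteration 3:
  p = (9 - (-2)·-0.167 - (-1)·0.818) / (6) = 1.581
  q = (6 - (4)·2.000 - (1)·0.818) / (6) = -0.470
  r = (11 - (4)·2.000 - (-4)·-0.167) / (11) = 0.212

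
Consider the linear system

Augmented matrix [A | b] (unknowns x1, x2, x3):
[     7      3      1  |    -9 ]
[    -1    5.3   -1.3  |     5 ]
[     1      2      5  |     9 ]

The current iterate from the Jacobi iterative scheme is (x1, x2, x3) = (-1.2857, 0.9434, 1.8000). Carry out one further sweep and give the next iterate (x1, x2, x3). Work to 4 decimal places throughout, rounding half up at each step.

One sweep:
  x1 = (-9 - (3)·0.9434 - (1)·1.8000) / (7) = -1.9472
  x2 = (5 - (-1)·-1.2857 - (-1.3)·1.8000) / (5.3) = 1.1423
  x3 = (9 - (1)·-1.2857 - (2)·0.9434) / (5) = 1.6798

(-1.9472, 1.1423, 1.6798)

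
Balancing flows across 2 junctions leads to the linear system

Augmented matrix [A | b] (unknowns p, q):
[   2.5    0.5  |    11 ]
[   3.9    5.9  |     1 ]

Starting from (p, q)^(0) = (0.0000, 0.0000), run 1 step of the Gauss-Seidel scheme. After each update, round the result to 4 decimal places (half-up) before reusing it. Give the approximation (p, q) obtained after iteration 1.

(4.4000, -2.7390)

Iteration 1:
  p = (11 - (0.5)·0.0000) / (2.5) = 4.4000
  q = (1 - (3.9)·4.4000) / (5.9) = -2.7390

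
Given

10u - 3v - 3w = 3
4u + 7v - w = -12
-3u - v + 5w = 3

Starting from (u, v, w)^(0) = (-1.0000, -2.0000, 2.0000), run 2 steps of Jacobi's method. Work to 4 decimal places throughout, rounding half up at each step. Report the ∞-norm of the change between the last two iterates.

1.0858

Iteration 1:
  u = (3 - (-3)·-2.0000 - (-3)·2.0000) / (10) = 0.3000
  v = (-12 - (4)·-1.0000 - (-1)·2.0000) / (7) = -0.8571
  w = (3 - (-3)·-1.0000 - (-1)·-2.0000) / (5) = -0.4000
Iteration 2:
  u = (3 - (-3)·-0.8571 - (-3)·-0.4000) / (10) = -0.0771
  v = (-12 - (4)·0.3000 - (-1)·-0.4000) / (7) = -1.9429
  w = (3 - (-3)·0.3000 - (-1)·-0.8571) / (5) = 0.6086
Change: (-0.3771, -1.0858, 1.0086) → max |·| = 1.0858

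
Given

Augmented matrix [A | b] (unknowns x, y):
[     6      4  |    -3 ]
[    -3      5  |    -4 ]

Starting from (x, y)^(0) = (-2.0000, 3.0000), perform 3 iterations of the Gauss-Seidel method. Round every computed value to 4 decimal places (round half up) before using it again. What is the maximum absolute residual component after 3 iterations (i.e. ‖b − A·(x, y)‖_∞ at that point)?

Iteration 1:
  x = (-3 - (4)·3.0000) / (6) = -2.5000
  y = (-4 - (-3)·-2.5000) / (5) = -2.3000
Iteration 2:
  x = (-3 - (4)·-2.3000) / (6) = 1.0333
  y = (-4 - (-3)·1.0333) / (5) = -0.1800
Iteration 3:
  x = (-3 - (4)·-0.1800) / (6) = -0.3800
  y = (-4 - (-3)·-0.3800) / (5) = -1.0280
Residual b − A·x = (3.3920, 0.0000); ∞-norm = 3.3920

3.3920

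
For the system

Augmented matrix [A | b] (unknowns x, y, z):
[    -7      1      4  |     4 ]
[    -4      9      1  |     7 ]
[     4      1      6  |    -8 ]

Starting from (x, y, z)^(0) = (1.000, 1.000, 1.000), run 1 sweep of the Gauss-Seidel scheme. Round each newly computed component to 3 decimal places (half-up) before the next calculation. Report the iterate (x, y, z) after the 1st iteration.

(0.143, 0.730, -1.550)

Iteration 1:
  x = (4 - (1)·1.000 - (4)·1.000) / (-7) = 0.143
  y = (7 - (-4)·0.143 - (1)·1.000) / (9) = 0.730
  z = (-8 - (4)·0.143 - (1)·0.730) / (6) = -1.550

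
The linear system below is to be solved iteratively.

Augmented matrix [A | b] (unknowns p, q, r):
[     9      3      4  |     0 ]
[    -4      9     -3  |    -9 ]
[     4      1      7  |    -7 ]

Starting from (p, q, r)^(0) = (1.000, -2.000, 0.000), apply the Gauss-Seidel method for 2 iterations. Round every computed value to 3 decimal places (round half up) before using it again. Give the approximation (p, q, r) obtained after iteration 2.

(0.804, -1.070, -1.307)

Iteration 1:
  p = (0 - (3)·-2.000 - (4)·0.000) / (9) = 0.667
  q = (-9 - (-4)·0.667 - (-3)·0.000) / (9) = -0.704
  r = (-7 - (4)·0.667 - (1)·-0.704) / (7) = -1.281
Iteration 2:
  p = (0 - (3)·-0.704 - (4)·-1.281) / (9) = 0.804
  q = (-9 - (-4)·0.804 - (-3)·-1.281) / (9) = -1.070
  r = (-7 - (4)·0.804 - (1)·-1.070) / (7) = -1.307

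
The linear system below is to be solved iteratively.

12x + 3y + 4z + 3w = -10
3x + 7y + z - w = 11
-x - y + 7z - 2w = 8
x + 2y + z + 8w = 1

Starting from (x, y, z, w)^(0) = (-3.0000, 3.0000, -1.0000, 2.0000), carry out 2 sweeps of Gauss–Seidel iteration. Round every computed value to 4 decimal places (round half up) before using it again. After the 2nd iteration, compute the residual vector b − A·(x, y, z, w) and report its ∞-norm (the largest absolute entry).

4.5597

Iteration 1:
  x = (-10 - (3)·3.0000 - (4)·-1.0000 - (3)·2.0000) / (12) = -1.7500
  y = (11 - (3)·-1.7500 - (1)·-1.0000 - (-1)·2.0000) / (7) = 2.7500
  z = (8 - (-1)·-1.7500 - (-1)·2.7500 - (-2)·2.0000) / (7) = 1.8571
  w = (1 - (1)·-1.7500 - (2)·2.7500 - (1)·1.8571) / (8) = -0.5759
Iteration 2:
  x = (-10 - (3)·2.7500 - (4)·1.8571 - (3)·-0.5759) / (12) = -1.9959
  y = (11 - (3)·-1.9959 - (1)·1.8571 - (-1)·-0.5759) / (7) = 2.0792
  z = (8 - (-1)·-1.9959 - (-1)·2.0792 - (-2)·-0.5759) / (7) = 0.9902
  w = (1 - (1)·-1.9959 - (2)·2.0792 - (1)·0.9902) / (8) = -0.2691
Residual b − A·x = (4.5597, 1.1740, 0.6137, 0.0001); ∞-norm = 4.5597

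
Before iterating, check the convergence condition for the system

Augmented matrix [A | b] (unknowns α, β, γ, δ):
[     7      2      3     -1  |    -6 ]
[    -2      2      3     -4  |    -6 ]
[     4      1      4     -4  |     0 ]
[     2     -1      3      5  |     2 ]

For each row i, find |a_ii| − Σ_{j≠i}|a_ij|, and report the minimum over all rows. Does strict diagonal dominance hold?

-7

row 1: |7| − (2+3+1) = 1
row 2: |2| − (2+3+4) = -7
row 3: |4| − (4+1+4) = -5
row 4: |5| − (2+1+3) = -1
minimum over rows = -7 → not strictly diagonally dominant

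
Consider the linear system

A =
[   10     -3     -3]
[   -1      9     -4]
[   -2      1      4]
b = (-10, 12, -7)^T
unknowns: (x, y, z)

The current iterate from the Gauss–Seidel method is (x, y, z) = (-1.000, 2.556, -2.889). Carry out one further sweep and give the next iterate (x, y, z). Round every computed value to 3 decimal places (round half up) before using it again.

(-1.100, -0.073, -2.282)

One sweep:
  x = (-10 - (-3)·2.556 - (-3)·-2.889) / (10) = -1.100
  y = (12 - (-1)·-1.100 - (-4)·-2.889) / (9) = -0.073
  z = (-7 - (-2)·-1.100 - (1)·-0.073) / (4) = -2.282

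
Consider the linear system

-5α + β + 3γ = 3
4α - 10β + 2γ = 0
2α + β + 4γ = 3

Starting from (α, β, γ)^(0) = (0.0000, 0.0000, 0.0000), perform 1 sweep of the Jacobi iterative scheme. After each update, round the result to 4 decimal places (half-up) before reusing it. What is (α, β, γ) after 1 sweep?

Iteration 1:
  α = (3 - (1)·0.0000 - (3)·0.0000) / (-5) = -0.6000
  β = (0 - (4)·0.0000 - (2)·0.0000) / (-10) = 0.0000
  γ = (3 - (2)·0.0000 - (1)·0.0000) / (4) = 0.7500

(-0.6000, 0.0000, 0.7500)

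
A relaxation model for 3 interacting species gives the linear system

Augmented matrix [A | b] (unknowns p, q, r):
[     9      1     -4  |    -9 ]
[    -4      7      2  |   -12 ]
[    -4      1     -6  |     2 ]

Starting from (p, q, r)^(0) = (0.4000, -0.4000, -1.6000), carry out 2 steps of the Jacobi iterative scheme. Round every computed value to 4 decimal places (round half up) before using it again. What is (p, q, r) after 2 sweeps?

Iteration 1:
  p = (-9 - (1)·-0.4000 - (-4)·-1.6000) / (9) = -1.6667
  q = (-12 - (-4)·0.4000 - (2)·-1.6000) / (7) = -1.0286
  r = (2 - (-4)·0.4000 - (1)·-0.4000) / (-6) = -0.6667
Iteration 2:
  p = (-9 - (1)·-1.0286 - (-4)·-0.6667) / (9) = -1.1820
  q = (-12 - (-4)·-1.6667 - (2)·-0.6667) / (7) = -2.4762
  r = (2 - (-4)·-1.6667 - (1)·-1.0286) / (-6) = 0.6064

(-1.1820, -2.4762, 0.6064)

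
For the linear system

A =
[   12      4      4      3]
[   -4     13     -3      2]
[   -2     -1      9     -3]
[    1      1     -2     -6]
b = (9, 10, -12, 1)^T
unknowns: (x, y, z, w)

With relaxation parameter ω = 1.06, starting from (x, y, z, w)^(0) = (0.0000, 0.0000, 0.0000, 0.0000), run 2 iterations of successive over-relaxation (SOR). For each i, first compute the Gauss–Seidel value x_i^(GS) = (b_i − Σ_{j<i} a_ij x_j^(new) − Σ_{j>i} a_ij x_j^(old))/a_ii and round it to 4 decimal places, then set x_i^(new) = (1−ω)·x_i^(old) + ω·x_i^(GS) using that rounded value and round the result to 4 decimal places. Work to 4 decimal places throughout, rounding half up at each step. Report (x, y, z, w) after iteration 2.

(0.6125, 0.5934, -0.9417, 0.3366)

Iteration 1:
  x: GS value = (9 - (4)·0.0000 - (4)·0.0000 - (3)·0.0000) / (12) = 0.7500;  x ← (1−ω)·0.0000 + ω·0.7500 = 0.7950
  y: GS value = (10 - (-4)·0.7950 - (-3)·0.0000 - (2)·0.0000) / (13) = 1.0138;  y ← (1−ω)·0.0000 + ω·1.0138 = 1.0746
  z: GS value = (-12 - (-2)·0.7950 - (-1)·1.0746 - (-3)·0.0000) / (9) = -1.0373;  z ← (1−ω)·0.0000 + ω·-1.0373 = -1.0995
  w: GS value = (1 - (1)·0.7950 - (1)·1.0746 - (-2)·-1.0995) / (-6) = 0.5114;  w ← (1−ω)·0.0000 + ω·0.5114 = 0.5421
Iteration 2:
  x: GS value = (9 - (4)·1.0746 - (4)·-1.0995 - (3)·0.5421) / (12) = 0.6228;  x ← (1−ω)·0.7950 + ω·0.6228 = 0.6125
  y: GS value = (10 - (-4)·0.6125 - (-3)·-1.0995 - (2)·0.5421) / (13) = 0.6206;  y ← (1−ω)·1.0746 + ω·0.6206 = 0.5934
  z: GS value = (-12 - (-2)·0.6125 - (-1)·0.5934 - (-3)·0.5421) / (9) = -0.9506;  z ← (1−ω)·-1.0995 + ω·-0.9506 = -0.9417
  w: GS value = (1 - (1)·0.6125 - (1)·0.5934 - (-2)·-0.9417) / (-6) = 0.3482;  w ← (1−ω)·0.5421 + ω·0.3482 = 0.3366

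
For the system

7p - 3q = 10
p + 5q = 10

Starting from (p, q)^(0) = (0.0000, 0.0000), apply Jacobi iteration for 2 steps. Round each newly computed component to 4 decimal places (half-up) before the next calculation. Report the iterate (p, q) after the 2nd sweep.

Iteration 1:
  p = (10 - (-3)·0.0000) / (7) = 1.4286
  q = (10 - (1)·0.0000) / (5) = 2.0000
Iteration 2:
  p = (10 - (-3)·2.0000) / (7) = 2.2857
  q = (10 - (1)·1.4286) / (5) = 1.7143

(2.2857, 1.7143)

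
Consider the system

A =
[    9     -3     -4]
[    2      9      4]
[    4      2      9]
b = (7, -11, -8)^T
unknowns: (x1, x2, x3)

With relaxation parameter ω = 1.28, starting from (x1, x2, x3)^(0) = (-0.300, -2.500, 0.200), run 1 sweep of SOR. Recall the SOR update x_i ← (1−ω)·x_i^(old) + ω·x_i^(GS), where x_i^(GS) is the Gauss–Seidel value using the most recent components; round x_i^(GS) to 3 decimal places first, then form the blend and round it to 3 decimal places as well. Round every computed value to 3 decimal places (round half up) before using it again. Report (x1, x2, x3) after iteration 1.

(0.126, -1.014, -0.978)

Iteration 1:
  x1: GS value = (7 - (-3)·-2.500 - (-4)·0.200) / (9) = 0.033;  x1 ← (1−ω)·-0.300 + ω·0.033 = 0.126
  x2: GS value = (-11 - (2)·0.126 - (4)·0.200) / (9) = -1.339;  x2 ← (1−ω)·-2.500 + ω·-1.339 = -1.014
  x3: GS value = (-8 - (4)·0.126 - (2)·-1.014) / (9) = -0.720;  x3 ← (1−ω)·0.200 + ω·-0.720 = -0.978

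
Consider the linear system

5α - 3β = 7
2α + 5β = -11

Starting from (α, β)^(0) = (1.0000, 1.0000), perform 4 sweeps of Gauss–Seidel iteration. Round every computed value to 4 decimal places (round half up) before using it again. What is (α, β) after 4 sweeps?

(0.0378, -2.2151)

Iteration 1:
  α = (7 - (-3)·1.0000) / (5) = 2.0000
  β = (-11 - (2)·2.0000) / (5) = -3.0000
Iteration 2:
  α = (7 - (-3)·-3.0000) / (5) = -0.4000
  β = (-11 - (2)·-0.4000) / (5) = -2.0400
Iteration 3:
  α = (7 - (-3)·-2.0400) / (5) = 0.1760
  β = (-11 - (2)·0.1760) / (5) = -2.2704
Iteration 4:
  α = (7 - (-3)·-2.2704) / (5) = 0.0378
  β = (-11 - (2)·0.0378) / (5) = -2.2151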